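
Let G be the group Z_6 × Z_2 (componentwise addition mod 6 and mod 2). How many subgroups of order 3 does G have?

1

|G| = 12 and 3 | 12, so subgroups of order 3 are possible by Lagrange.
The subgroups of order 3 are: {(0,0), (2,0), (4,0)}.
So G has 1 subgroup of order 3.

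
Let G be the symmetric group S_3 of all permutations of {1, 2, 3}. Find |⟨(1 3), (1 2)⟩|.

|⟨(1 3)⟩| = 2 and |⟨(1 2)⟩| = 2, so |H| is a multiple of lcm(2, 2) = 2 and divides |G| = 6.
Closing {(1 3), (1 2)} under the group operation gives all of G, so |H| = 6.

6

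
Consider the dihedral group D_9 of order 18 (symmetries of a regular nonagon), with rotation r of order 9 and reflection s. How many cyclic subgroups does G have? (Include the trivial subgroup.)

A cyclic subgroup of order d is generated by each of its φ(d) elements of order d, so the cyclic subgroups of order d number (#elements of order d)/φ(d).
Cyclic subgroups by order — order 1: 1; order 2: 9; order 3: 1; order 9: 1.
Total: 12.

12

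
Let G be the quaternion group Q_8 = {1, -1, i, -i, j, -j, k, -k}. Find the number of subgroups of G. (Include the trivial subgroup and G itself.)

6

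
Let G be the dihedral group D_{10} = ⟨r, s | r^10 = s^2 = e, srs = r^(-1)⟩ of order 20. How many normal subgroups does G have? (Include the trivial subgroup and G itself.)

G has 22 subgroups. Checking conjugation-invariance by order — order 1: 1/1 normal; order 2: 1/11 normal; order 4: 0/5 normal; order 5: 1/1 normal; order 10: 3/3 normal; order 20: 1/1 normal.
Total normal subgroups: 7.

7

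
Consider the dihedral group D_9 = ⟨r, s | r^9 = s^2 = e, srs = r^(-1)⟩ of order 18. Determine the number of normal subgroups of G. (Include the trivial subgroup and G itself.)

G has 16 subgroups. Checking conjugation-invariance by order — order 1: 1/1 normal; order 2: 0/9 normal; order 3: 1/1 normal; order 6: 0/3 normal; order 9: 1/1 normal; order 18: 1/1 normal.
Total normal subgroups: 4.

4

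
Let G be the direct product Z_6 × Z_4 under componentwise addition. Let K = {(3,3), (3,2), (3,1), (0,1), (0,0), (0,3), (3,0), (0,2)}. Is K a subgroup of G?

Yes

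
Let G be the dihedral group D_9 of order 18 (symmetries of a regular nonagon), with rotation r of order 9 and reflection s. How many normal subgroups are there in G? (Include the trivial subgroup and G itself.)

4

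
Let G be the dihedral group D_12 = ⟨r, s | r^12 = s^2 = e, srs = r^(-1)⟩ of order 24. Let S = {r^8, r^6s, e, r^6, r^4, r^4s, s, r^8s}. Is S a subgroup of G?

No

Closure fails: r^4 · r^6s = r^10s ∉ S. So S is not a subgroup.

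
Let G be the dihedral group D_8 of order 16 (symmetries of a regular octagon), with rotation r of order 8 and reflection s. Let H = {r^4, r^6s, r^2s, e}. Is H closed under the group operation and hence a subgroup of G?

Yes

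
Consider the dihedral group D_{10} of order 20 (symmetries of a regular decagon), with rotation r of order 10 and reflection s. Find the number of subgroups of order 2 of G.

|G| = 20 and 2 | 20, so subgroups of order 2 are possible by Lagrange.
The subgroups of order 2 are: {e, r^2s}; {e, r^3s}; {e, r^4s}; {e, r^5}; … (11 in all).
So G has 11 subgroups of order 2.

11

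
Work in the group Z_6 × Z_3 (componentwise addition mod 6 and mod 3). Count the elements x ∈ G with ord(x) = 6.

An element (a,b) has order lcm(ord(a), ord(b)); count pairs with lcm equal to 6.
Enumerating gives 8 such elements.

8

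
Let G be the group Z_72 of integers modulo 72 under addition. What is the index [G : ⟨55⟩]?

1

|⟨55⟩| = 72 and |G| = 72.
By Lagrange, [G : H] = |G|/|H| = 72/72 = 1.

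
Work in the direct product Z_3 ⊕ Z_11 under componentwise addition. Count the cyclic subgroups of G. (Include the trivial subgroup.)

4

Group the elements of G by the cyclic subgroup they generate; each cyclic subgroup of order d accounts for φ(d) elements.
Cyclic subgroups by order — order 1: 1; order 3: 1; order 11: 1; order 33: 1.
Total: 4.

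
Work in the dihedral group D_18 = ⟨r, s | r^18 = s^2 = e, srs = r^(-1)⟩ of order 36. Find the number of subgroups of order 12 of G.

3

|G| = 36 and 12 | 36, so subgroups of order 12 are possible by Lagrange.
The subgroups of order 12 are: {e, r^3, r^6, r^9, r^12, r^15, rs, r^4s, r^7s, r^10s, r^13s, r^16s}; {e, r^3, r^6, r^9, r^12, r^15, r^2s, r^5s, r^8s, r^11s, r^14s, r^17s}; {e, r^3, r^6, r^9, r^12, r^15, s, r^3s, r^6s, r^9s, r^12s, r^15s}.
So G has 3 subgroups of order 12.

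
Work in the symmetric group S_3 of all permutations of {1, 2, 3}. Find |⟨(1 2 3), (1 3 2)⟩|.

|⟨(1 2 3)⟩| = 3 and |⟨(1 3 2)⟩| = 3, so |H| is a multiple of lcm(3, 3) = 3 and divides |G| = 6.
Closing under the operation: H = {e, (1 2 3), (1 3 2)}, so |H| = 3.

3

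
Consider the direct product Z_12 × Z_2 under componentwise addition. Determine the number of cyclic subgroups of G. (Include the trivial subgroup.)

12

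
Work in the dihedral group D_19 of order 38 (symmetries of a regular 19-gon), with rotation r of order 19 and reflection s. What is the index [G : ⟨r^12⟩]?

|⟨r^12⟩| = 19 and |G| = 38.
By Lagrange, [G : H] = |G|/|H| = 38/19 = 2.

2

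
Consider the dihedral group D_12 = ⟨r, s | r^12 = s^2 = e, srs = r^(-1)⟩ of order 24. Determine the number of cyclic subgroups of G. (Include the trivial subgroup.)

18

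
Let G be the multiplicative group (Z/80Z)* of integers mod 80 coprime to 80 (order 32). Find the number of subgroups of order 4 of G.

19

|G| = 32 and 4 | 32, so subgroups of order 4 are possible by Lagrange.
The subgroups of order 4 are: {1, 11, 41, 51}; {1, 9, 13, 37}; {1, 17, 33, 49}; {1, 19, 41, 59}; … (19 in all).
So G has 19 subgroups of order 4.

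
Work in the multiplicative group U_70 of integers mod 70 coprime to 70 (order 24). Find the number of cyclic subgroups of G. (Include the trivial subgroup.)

12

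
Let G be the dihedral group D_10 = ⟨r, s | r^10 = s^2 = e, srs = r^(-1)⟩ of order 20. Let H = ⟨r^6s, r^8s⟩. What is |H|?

10

|⟨r^6s⟩| = 2 and |⟨r^8s⟩| = 2, so |H| is a multiple of lcm(2, 2) = 2 and divides |G| = 20.
Closing under the operation: H = {e, r^2, r^4, r^6, r^8, s, r^2s, r^4s, r^6s, r^8s}, so |H| = 10.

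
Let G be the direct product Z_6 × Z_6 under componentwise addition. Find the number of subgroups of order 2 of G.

3

|G| = 36 and 2 | 36, so subgroups of order 2 are possible by Lagrange.
The subgroups of order 2 are: {(0,0), (0,3)}; {(0,0), (3,0)}; {(0,0), (3,3)}.
So G has 3 subgroups of order 2.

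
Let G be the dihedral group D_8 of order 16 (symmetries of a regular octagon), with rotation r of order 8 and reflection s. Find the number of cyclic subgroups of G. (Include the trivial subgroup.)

12

Each element a generates a cyclic subgroup ⟨a⟩; distinct elements may generate the same one (a cyclic group of order d has φ(d) generators).
Cyclic subgroups by order — order 1: 1; order 2: 9; order 4: 1; order 8: 1.
Total: 12.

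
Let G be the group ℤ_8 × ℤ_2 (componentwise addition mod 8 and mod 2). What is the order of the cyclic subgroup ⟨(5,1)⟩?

8

The order of (5,1) in Z_8 × Z_2 is lcm(ord(5) in Z_8, ord(1) in Z_2).
ord(5) = 8 and ord(1) = 2, so |⟨(5,1)⟩| = lcm(8, 2) = 8.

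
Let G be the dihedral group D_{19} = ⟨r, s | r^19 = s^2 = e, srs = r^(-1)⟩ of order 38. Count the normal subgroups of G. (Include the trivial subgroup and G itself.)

3

G has 22 subgroups. Checking conjugation-invariance by order — order 1: 1/1 normal; order 2: 0/19 normal; order 19: 1/1 normal; order 38: 1/1 normal.
Total normal subgroups: 3.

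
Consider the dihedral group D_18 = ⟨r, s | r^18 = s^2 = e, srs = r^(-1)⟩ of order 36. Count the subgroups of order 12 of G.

3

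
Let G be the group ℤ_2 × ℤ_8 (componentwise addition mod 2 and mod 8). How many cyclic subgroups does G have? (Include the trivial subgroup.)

A cyclic subgroup of order d is generated by each of its φ(d) elements of order d, so the cyclic subgroups of order d number (#elements of order d)/φ(d).
Cyclic subgroups by order — order 1: 1; order 2: 3; order 4: 2; order 8: 2.
Total: 8.

8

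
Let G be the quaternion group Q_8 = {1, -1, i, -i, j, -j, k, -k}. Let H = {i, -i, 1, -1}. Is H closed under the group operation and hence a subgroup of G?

|H| = 4 divides |G| = 8, consistent with Lagrange.
H contains the identity, every element's inverse is in H, and H is closed under ·: it is a subgroup.
In fact H = ⟨-i⟩.

Yes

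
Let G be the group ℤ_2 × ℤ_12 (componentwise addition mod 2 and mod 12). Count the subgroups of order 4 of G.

|G| = 24 and 4 | 24, so subgroups of order 4 are possible by Lagrange.
The subgroups of order 4 are: {(0,0), (0,3), (0,6), (0,9)}; {(0,0), (0,6), (1,0), (1,6)}; {(0,0), (0,6), (1,3), (1,9)}.
So G has 3 subgroups of order 4.

3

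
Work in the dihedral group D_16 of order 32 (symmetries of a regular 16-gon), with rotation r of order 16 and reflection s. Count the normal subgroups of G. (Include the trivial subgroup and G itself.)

8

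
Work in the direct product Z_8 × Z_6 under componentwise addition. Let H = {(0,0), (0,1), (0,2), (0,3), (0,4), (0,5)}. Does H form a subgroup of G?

|H| = 6 divides |G| = 48, consistent with Lagrange.
H contains the identity, every element's inverse is in H, and H is closed under +: it is a subgroup.
In fact H = ⟨(0,1)⟩.

Yes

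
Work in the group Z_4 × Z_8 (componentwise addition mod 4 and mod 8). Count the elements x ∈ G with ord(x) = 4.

12

An element (a,b) has order lcm(ord(a), ord(b)); count pairs with lcm equal to 4.
Enumerating gives 12 such elements.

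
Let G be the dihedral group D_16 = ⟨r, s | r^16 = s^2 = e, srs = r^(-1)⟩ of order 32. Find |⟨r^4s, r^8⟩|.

4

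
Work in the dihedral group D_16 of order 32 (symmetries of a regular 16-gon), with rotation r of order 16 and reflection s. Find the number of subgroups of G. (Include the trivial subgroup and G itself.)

|G| = 32, so by Lagrange every subgroup order divides 32. Divisors: 1, 2, 4, 8, 16, 32.
Subgroups by order — order 1: 1; order 2: 17; order 4: 9; order 8: 5; order 16: 3; order 32: 1.
Total: 1 + 17 + 9 + 5 + 3 + 1 = 36.

36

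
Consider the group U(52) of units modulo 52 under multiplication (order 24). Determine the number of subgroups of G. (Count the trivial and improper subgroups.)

|G| = 24, so by Lagrange every subgroup order divides 24. Divisors: 1, 2, 3, 4, 6, 8, 12, 24.
Subgroups by order — order 1: 1; order 2: 3; order 3: 1; order 4: 3; order 6: 3; order 8: 1; order 12: 3; order 24: 1.
Total: 1 + 3 + 1 + 3 + 3 + 1 + 3 + 1 = 16.

16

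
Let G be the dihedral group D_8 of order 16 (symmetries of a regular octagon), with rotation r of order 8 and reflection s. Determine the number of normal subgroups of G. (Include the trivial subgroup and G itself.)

7

G has 19 subgroups. Checking conjugation-invariance by order — order 1: 1/1 normal; order 2: 1/9 normal; order 4: 1/5 normal; order 8: 3/3 normal; order 16: 1/1 normal.
Total normal subgroups: 7.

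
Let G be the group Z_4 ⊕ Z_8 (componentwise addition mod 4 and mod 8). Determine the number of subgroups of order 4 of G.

7

|G| = 32 and 4 | 32, so subgroups of order 4 are possible by Lagrange.
The subgroups of order 4 are: {(0,0), (0,2), (0,4), (0,6)}; {(0,0), (0,4), (2,0), (2,4)}; {(0,0), (0,4), (2,2), (2,6)}; {(0,0), (1,0), (2,0), (3,0)}; … (7 in all).
So G has 7 subgroups of order 4.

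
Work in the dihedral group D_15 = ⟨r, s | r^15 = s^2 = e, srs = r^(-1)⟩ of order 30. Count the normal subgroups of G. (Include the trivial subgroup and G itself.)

5

G has 28 subgroups. Checking conjugation-invariance by order — order 1: 1/1 normal; order 2: 0/15 normal; order 3: 1/1 normal; order 5: 1/1 normal; order 6: 0/5 normal; order 10: 0/3 normal; order 15: 1/1 normal; order 30: 1/1 normal.
Total normal subgroups: 5.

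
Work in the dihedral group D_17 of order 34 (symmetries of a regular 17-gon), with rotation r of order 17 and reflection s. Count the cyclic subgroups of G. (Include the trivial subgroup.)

Each element a generates a cyclic subgroup ⟨a⟩; distinct elements may generate the same one (a cyclic group of order d has φ(d) generators).
Cyclic subgroups by order — order 1: 1; order 2: 17; order 17: 1.
Total: 19.

19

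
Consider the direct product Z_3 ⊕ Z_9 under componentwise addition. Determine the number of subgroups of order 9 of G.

|G| = 27 and 9 | 27, so subgroups of order 9 are possible by Lagrange.
The subgroups of order 9 are: {(0,0), (0,1), (0,2), (0,3), (0,4), (0,5), (0,6), (0,7), (0,8)}; {(0,0), (0,3), (0,6), (1,0), (1,3), (1,6), (2,0), (2,3), (2,6)}; {(0,0), (0,3), (0,6), (1,1), (1,4), (1,7), (2,2), (2,5), (2,8)}; {(0,0), (0,3), (0,6), (1,2), (1,5), (1,8), (2,1), (2,4), (2,7)}.
So G has 4 subgroups of order 9.

4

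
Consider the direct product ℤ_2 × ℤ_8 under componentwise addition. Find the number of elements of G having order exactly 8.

An element (a,b) has order lcm(ord(a), ord(b)); count pairs with lcm equal to 8.
Enumerating gives 8 such elements.

8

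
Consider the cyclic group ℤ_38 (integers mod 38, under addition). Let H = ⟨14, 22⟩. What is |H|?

|⟨14⟩| = 19 and |⟨22⟩| = 19, so |H| is a multiple of lcm(19, 19) = 19 and divides |G| = 38.
Closing under the operation: H = {0, 2, 4, 6, 8, 10, 12, 14, 16, 18, 20, 22, 24, 26, 28, 30, 32, 34, 36}, so |H| = 19.

19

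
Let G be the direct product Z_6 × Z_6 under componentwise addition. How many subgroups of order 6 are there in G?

12

|G| = 36 and 6 | 36, so subgroups of order 6 are possible by Lagrange.
The subgroups of order 6 are: {(0,0), (0,1), (0,2), (0,3), (0,4), (0,5)}; {(0,0), (0,2), (0,4), (3,0), (3,2), (3,4)}; {(0,0), (0,2), (0,4), (3,1), (3,3), (3,5)}; {(0,0), (0,3), (2,0), (2,3), (4,0), (4,3)}; … (12 in all).
So G has 12 subgroups of order 6.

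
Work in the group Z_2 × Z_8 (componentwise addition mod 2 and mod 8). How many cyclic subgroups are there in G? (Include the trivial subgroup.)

Each element a generates a cyclic subgroup ⟨a⟩; distinct elements may generate the same one (a cyclic group of order d has φ(d) generators).
Cyclic subgroups by order — order 1: 1; order 2: 3; order 4: 2; order 8: 2.
Total: 8.

8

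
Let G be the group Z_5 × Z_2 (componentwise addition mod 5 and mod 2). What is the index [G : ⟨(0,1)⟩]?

|⟨(0,1)⟩| = 2 and |G| = 10.
By Lagrange, [G : H] = |G|/|H| = 10/2 = 5.

5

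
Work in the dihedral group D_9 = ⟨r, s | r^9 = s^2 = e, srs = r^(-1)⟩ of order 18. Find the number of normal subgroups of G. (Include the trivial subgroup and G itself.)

G has 16 subgroups. Checking conjugation-invariance by order — order 1: 1/1 normal; order 2: 0/9 normal; order 3: 1/1 normal; order 6: 0/3 normal; order 9: 1/1 normal; order 18: 1/1 normal.
Total normal subgroups: 4.

4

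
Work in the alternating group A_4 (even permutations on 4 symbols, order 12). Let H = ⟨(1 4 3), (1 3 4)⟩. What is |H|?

3

|⟨(1 4 3)⟩| = 3 and |⟨(1 3 4)⟩| = 3, so |H| is a multiple of lcm(3, 3) = 3 and divides |G| = 12.
Closing under the operation: H = {e, (1 3 4), (1 4 3)}, so |H| = 3.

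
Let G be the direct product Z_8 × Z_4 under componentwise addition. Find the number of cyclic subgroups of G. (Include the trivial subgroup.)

14

Each element a generates a cyclic subgroup ⟨a⟩; distinct elements may generate the same one (a cyclic group of order d has φ(d) generators).
Cyclic subgroups by order — order 1: 1; order 2: 3; order 4: 6; order 8: 4.
Total: 14.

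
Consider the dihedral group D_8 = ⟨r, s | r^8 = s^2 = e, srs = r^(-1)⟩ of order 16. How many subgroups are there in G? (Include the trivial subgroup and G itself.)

|G| = 16, so by Lagrange every subgroup order divides 16. Divisors: 1, 2, 4, 8, 16.
Subgroups by order — order 1: 1; order 2: 9; order 4: 5; order 8: 3; order 16: 1.
Total: 1 + 9 + 5 + 3 + 1 = 19.

19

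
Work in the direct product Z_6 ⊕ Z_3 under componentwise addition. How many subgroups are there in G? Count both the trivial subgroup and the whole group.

|G| = 18, so by Lagrange every subgroup order divides 18. Divisors: 1, 2, 3, 6, 9, 18.
Subgroups by order — order 1: 1; order 2: 1; order 3: 4; order 6: 4; order 9: 1; order 18: 1.
Total: 1 + 1 + 4 + 4 + 1 + 1 = 12.

12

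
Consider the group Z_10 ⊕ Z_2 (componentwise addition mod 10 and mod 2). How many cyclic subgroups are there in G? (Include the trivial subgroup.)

8

Group the elements of G by the cyclic subgroup they generate; each cyclic subgroup of order d accounts for φ(d) elements.
Cyclic subgroups by order — order 1: 1; order 2: 3; order 5: 1; order 10: 3.
Total: 8.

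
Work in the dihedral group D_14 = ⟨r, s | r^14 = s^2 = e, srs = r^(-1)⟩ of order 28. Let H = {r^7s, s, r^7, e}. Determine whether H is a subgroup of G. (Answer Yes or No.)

|H| = 4 divides |G| = 28, consistent with Lagrange.
H contains the identity, every element's inverse is in H, and H is closed under ·: it is a subgroup.

Yes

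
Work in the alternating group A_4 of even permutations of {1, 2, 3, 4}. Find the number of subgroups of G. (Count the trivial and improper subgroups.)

10

|G| = 12, so by Lagrange every subgroup order divides 12. Divisors: 1, 2, 3, 4, 6, 12.
Subgroups by order — order 1: 1; order 2: 3; order 3: 4; order 4: 1; order 6: 0; order 12: 1.
Total: 1 + 3 + 4 + 1 + 0 + 1 = 10.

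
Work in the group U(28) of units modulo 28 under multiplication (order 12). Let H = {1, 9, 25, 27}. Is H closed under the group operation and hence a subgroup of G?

Closure fails: 9 · 27 = 19 ∉ H. So H is not a subgroup.

No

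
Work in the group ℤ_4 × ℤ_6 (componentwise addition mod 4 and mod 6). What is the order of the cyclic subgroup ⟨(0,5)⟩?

6

The order of (0,5) in Z_4 × Z_6 is lcm(ord(0) in Z_4, ord(5) in Z_6).
ord(0) = 1 and ord(5) = 6, so |⟨(0,5)⟩| = lcm(1, 6) = 6.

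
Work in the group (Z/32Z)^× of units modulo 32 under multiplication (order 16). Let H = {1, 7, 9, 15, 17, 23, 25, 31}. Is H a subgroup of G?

|H| = 8 divides |G| = 16, consistent with Lagrange.
H contains the identity, every element's inverse is in H, and H is closed under ·: it is a subgroup.

Yes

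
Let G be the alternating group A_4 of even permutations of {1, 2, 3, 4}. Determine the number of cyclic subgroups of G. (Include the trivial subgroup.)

8

Each element a generates a cyclic subgroup ⟨a⟩; distinct elements may generate the same one (a cyclic group of order d has φ(d) generators).
Cyclic subgroups by order — order 1: 1; order 2: 3; order 3: 4.
Total: 8.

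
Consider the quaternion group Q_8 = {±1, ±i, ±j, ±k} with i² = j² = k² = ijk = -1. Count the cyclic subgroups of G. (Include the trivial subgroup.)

Group the elements of G by the cyclic subgroup they generate; each cyclic subgroup of order d accounts for φ(d) elements.
Cyclic subgroups by order — order 1: 1; order 2: 1; order 4: 3.
Total: 5.

5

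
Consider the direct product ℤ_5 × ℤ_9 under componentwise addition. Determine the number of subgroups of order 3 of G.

|G| = 45 and 3 | 45, so subgroups of order 3 are possible by Lagrange.
The subgroups of order 3 are: {(0,0), (0,3), (0,6)}.
So G has 1 subgroup of order 3.

1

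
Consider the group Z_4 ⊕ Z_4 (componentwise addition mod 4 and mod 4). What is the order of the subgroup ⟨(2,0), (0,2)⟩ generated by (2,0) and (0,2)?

4

|⟨(2,0)⟩| = 2 and |⟨(0,2)⟩| = 2, so |H| is a multiple of lcm(2, 2) = 2 and divides |G| = 16.
Closing under the operation: H = {(0,0), (0,2), (2,0), (2,2)}, so |H| = 4.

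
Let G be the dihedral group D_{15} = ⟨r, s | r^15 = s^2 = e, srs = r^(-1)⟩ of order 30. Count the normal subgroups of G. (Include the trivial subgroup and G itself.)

G has 28 subgroups. Checking conjugation-invariance by order — order 1: 1/1 normal; order 2: 0/15 normal; order 3: 1/1 normal; order 5: 1/1 normal; order 6: 0/5 normal; order 10: 0/3 normal; order 15: 1/1 normal; order 30: 1/1 normal.
Total normal subgroups: 5.

5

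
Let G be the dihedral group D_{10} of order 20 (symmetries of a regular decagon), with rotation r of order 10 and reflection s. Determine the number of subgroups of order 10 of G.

3

|G| = 20 and 10 | 20, so subgroups of order 10 are possible by Lagrange.
The subgroups of order 10 are: {e, r, r^2, r^3, r^4, r^5, r^6, r^7, r^8, r^9}; {e, r^2, r^4, r^6, r^8, s, r^2s, r^4s, r^6s, r^8s}; {e, r^2, r^4, r^6, r^8, rs, r^3s, r^5s, r^7s, r^9s}.
So G has 3 subgroups of order 10.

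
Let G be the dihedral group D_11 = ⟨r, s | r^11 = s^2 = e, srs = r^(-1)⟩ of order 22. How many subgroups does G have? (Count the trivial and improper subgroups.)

|G| = 22, so by Lagrange every subgroup order divides 22. Divisors: 1, 2, 11, 22.
Subgroups by order — order 1: 1; order 2: 11; order 11: 1; order 22: 1.
Total: 1 + 11 + 1 + 1 = 14.

14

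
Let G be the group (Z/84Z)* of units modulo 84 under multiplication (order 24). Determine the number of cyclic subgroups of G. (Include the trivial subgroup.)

16

Group the elements of G by the cyclic subgroup they generate; each cyclic subgroup of order d accounts for φ(d) elements.
Cyclic subgroups by order — order 1: 1; order 2: 7; order 3: 1; order 6: 7.
Total: 16.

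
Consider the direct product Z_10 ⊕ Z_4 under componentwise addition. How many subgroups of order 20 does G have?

3

|G| = 40 and 20 | 40, so subgroups of order 20 are possible by Lagrange.
The subgroups of order 20 are: {(0,0), (0,1), (0,2), (0,3), (2,0), (2,1), (2,2), (2,3), (4,0), (4,1), (4,2), (4,3), (6,0), (6,1), (6,2), (6,3), (8,0), (8,1), (8,2), (8,3)}; {(0,0), (0,2), (1,0), (1,2), (2,0), (2,2), (3,0), (3,2), (4,0), (4,2), (5,0), (5,2), (6,0), (6,2), (7,0), (7,2), (8,0), (8,2), (9,0), (9,2)}; {(0,0), (0,2), (1,1), (1,3), (2,0), (2,2), (3,1), (3,3), (4,0), (4,2), (5,1), (5,3), (6,0), (6,2), (7,1), (7,3), (8,0), (8,2), (9,1), (9,3)}.
So G has 3 subgroups of order 20.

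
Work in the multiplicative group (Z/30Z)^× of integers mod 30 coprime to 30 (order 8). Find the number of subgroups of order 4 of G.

|G| = 8 and 4 | 8, so subgroups of order 4 are possible by Lagrange.
The subgroups of order 4 are: {1, 11, 19, 29}; {1, 7, 13, 19}; {1, 17, 19, 23}.
So G has 3 subgroups of order 4.

3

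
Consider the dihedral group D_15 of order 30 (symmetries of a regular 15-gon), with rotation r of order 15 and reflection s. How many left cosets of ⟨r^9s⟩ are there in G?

|⟨r^9s⟩| = 2 and |G| = 30.
By Lagrange, [G : H] = |G|/|H| = 30/2 = 15.

15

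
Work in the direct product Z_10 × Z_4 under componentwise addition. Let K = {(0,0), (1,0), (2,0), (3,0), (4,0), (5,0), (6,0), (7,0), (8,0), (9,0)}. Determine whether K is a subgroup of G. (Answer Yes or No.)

Yes

|K| = 10 divides |G| = 40, consistent with Lagrange.
K contains the identity, every element's inverse is in K, and K is closed under +: it is a subgroup.
In fact K = ⟨(9,0)⟩.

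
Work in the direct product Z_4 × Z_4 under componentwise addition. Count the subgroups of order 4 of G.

7

|G| = 16 and 4 | 16, so subgroups of order 4 are possible by Lagrange.
The subgroups of order 4 are: {(0,0), (0,1), (0,2), (0,3)}; {(0,0), (0,2), (2,0), (2,2)}; {(0,0), (0,2), (2,1), (2,3)}; {(0,0), (1,0), (2,0), (3,0)}; … (7 in all).
So G has 7 subgroups of order 4.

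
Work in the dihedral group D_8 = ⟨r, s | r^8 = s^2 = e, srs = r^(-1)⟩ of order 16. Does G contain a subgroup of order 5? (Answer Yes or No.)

5 does not divide |G| = 16, so by Lagrange no subgroup of order 5 exists.

No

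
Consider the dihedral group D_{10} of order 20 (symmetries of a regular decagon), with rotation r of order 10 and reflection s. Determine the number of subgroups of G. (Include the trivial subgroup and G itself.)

|G| = 20, so by Lagrange every subgroup order divides 20. Divisors: 1, 2, 4, 5, 10, 20.
Subgroups by order — order 1: 1; order 2: 11; order 4: 5; order 5: 1; order 10: 3; order 20: 1.
Total: 1 + 11 + 5 + 1 + 3 + 1 = 22.

22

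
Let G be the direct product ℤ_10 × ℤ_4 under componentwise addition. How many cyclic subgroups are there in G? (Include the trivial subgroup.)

Each element a generates a cyclic subgroup ⟨a⟩; distinct elements may generate the same one (a cyclic group of order d has φ(d) generators).
Cyclic subgroups by order — order 1: 1; order 2: 3; order 4: 2; order 5: 1; order 10: 3; order 20: 2.
Total: 12.

12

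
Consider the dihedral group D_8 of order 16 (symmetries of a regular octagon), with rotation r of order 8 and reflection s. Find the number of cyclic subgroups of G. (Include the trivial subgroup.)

12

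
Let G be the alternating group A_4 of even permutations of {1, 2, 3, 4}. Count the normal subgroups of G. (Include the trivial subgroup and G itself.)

3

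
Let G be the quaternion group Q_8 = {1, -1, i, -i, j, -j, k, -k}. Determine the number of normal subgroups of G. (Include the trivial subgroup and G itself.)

6

G has 6 subgroups. Checking conjugation-invariance by order — order 1: 1/1 normal; order 2: 1/1 normal; order 4: 3/3 normal; order 8: 1/1 normal.
Total normal subgroups: 6.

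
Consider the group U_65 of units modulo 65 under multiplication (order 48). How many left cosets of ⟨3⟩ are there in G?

|⟨3⟩| = 12 and |G| = 48.
By Lagrange, [G : H] = |G|/|H| = 48/12 = 4.

4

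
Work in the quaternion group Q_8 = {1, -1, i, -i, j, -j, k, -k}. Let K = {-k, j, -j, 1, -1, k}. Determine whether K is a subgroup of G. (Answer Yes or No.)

No

|K| = 6 does not divide |G| = 8, so by Lagrange K is not a subgroup.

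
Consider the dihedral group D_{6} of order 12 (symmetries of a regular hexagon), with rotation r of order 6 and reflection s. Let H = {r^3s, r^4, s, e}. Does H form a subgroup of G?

No

r^4 ∈ H but its inverse r^2 ∉ H, so H is not a subgroup.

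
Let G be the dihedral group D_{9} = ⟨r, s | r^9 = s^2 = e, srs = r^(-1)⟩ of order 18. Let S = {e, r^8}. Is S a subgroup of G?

r^8 ∈ S but its inverse r ∉ S, so S is not a subgroup.

No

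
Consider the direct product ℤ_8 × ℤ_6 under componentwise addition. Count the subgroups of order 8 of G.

3

|G| = 48 and 8 | 48, so subgroups of order 8 are possible by Lagrange.
The subgroups of order 8 are: {(0,0), (0,3), (2,0), (2,3), (4,0), (4,3), (6,0), (6,3)}; {(0,0), (1,0), (2,0), (3,0), (4,0), (5,0), (6,0), (7,0)}; {(0,0), (1,3), (2,0), (3,3), (4,0), (5,3), (6,0), (7,3)}.
So G has 3 subgroups of order 8.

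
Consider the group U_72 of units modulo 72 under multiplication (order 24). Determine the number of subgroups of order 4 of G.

7

|G| = 24 and 4 | 24, so subgroups of order 4 are possible by Lagrange.
The subgroups of order 4 are: {1, 17, 19, 35}; {1, 17, 37, 53}; {1, 17, 55, 71}; {1, 19, 37, 55}; … (7 in all).
So G has 7 subgroups of order 4.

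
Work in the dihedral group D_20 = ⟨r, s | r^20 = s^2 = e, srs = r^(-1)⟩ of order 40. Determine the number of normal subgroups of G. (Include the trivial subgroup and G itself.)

G has 48 subgroups. Checking conjugation-invariance by order — order 1: 1/1 normal; order 2: 1/21 normal; order 4: 1/11 normal; order 5: 1/1 normal; order 8: 0/5 normal; order 10: 1/5 normal; order 20: 3/3 normal; order 40: 1/1 normal.
Total normal subgroups: 9.

9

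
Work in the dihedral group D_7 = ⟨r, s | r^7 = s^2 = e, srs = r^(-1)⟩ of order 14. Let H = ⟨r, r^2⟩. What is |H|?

7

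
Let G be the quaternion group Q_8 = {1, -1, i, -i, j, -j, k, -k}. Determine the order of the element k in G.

Computing powers of k: the smallest k with (k)^k = e is k = 4.

4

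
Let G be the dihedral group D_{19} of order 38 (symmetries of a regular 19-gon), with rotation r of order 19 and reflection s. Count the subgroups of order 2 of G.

19

|G| = 38 and 2 | 38, so subgroups of order 2 are possible by Lagrange.
The subgroups of order 2 are: {e, r^10s}; {e, r^11s}; {e, r^12s}; {e, r^13s}; … (19 in all).
So G has 19 subgroups of order 2.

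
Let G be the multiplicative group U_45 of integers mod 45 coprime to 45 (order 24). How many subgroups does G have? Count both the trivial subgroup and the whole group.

16

|G| = 24, so by Lagrange every subgroup order divides 24. Divisors: 1, 2, 3, 4, 6, 8, 12, 24.
Subgroups by order — order 1: 1; order 2: 3; order 3: 1; order 4: 3; order 6: 3; order 8: 1; order 12: 3; order 24: 1.
Total: 1 + 3 + 1 + 3 + 3 + 1 + 3 + 1 = 16.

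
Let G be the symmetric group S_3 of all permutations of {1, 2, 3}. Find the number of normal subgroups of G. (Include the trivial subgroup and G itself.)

3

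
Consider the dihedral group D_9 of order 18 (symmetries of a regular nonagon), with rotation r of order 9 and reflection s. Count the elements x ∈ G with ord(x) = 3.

The elements of order 3 are: r^3, r^6.
That's 2.

2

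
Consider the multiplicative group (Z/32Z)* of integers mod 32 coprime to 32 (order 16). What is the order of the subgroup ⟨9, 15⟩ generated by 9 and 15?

|⟨9⟩| = 4 and |⟨15⟩| = 2, so |H| is a multiple of lcm(4, 2) = 4 and divides |G| = 16.
Closing under the operation: H = {1, 7, 9, 15, 17, 23, 25, 31}, so |H| = 8.

8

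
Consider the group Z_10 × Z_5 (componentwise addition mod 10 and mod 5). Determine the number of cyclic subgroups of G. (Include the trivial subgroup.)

14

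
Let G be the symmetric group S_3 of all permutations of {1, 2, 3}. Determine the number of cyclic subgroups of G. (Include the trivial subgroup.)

Each element a generates a cyclic subgroup ⟨a⟩; distinct elements may generate the same one (a cyclic group of order d has φ(d) generators).
Cyclic subgroups by order — order 1: 1; order 2: 3; order 3: 1.
Total: 5.

5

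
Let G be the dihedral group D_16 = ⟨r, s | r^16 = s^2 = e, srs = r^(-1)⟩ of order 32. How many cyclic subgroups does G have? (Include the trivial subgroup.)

21

Each element a generates a cyclic subgroup ⟨a⟩; distinct elements may generate the same one (a cyclic group of order d has φ(d) generators).
Cyclic subgroups by order — order 1: 1; order 2: 17; order 4: 1; order 8: 1; order 16: 1.
Total: 21.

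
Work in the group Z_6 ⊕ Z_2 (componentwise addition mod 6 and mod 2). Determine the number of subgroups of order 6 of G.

3

|G| = 12 and 6 | 12, so subgroups of order 6 are possible by Lagrange.
The subgroups of order 6 are: {(0,0), (0,1), (2,0), (2,1), (4,0), (4,1)}; {(0,0), (1,0), (2,0), (3,0), (4,0), (5,0)}; {(0,0), (1,1), (2,0), (3,1), (4,0), (5,1)}.
So G has 3 subgroups of order 6.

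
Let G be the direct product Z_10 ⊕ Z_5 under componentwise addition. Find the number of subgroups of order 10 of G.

6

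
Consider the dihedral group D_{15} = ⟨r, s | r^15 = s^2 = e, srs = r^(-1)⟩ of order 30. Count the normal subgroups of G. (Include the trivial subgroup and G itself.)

5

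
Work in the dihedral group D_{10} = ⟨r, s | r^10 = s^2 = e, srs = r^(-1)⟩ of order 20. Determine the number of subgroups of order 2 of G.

|G| = 20 and 2 | 20, so subgroups of order 2 are possible by Lagrange.
The subgroups of order 2 are: {e, r^2s}; {e, r^3s}; {e, r^4s}; {e, r^5}; … (11 in all).
So G has 11 subgroups of order 2.

11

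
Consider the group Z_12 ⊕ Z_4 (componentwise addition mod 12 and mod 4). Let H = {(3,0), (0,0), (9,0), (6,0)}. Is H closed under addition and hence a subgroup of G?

|H| = 4 divides |G| = 48, consistent with Lagrange.
H contains the identity, every element's inverse is in H, and H is closed under +: it is a subgroup.
In fact H = ⟨(9,0)⟩.

Yes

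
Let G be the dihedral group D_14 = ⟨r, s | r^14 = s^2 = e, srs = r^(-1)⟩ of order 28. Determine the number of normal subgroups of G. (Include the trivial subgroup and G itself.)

G has 28 subgroups. Checking conjugation-invariance by order — order 1: 1/1 normal; order 2: 1/15 normal; order 4: 0/7 normal; order 7: 1/1 normal; order 14: 3/3 normal; order 28: 1/1 normal.
Total normal subgroups: 7.

7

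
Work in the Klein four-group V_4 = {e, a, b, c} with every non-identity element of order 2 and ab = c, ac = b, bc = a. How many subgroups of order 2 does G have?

|G| = 4 and 2 | 4, so subgroups of order 2 are possible by Lagrange.
The subgroups of order 2 are: {e, a}; {e, b}; {e, c}.
So G has 3 subgroups of order 2.

3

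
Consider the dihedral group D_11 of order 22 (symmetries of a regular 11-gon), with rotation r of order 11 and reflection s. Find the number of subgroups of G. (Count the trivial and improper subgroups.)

|G| = 22, so by Lagrange every subgroup order divides 22. Divisors: 1, 2, 11, 22.
Subgroups by order — order 1: 1; order 2: 11; order 11: 1; order 22: 1.
Total: 1 + 11 + 1 + 1 = 14.

14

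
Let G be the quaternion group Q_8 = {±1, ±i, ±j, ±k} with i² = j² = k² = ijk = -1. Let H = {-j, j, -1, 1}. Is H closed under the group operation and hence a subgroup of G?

Yes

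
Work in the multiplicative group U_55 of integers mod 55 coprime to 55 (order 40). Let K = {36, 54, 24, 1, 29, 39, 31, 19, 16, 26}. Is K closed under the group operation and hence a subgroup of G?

|K| = 10 divides |G| = 40, consistent with Lagrange.
K contains the identity, every element's inverse is in K, and K is closed under ·: it is a subgroup.
In fact K = ⟨39⟩.

Yes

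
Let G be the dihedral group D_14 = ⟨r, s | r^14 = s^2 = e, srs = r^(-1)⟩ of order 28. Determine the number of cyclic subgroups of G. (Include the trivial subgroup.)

18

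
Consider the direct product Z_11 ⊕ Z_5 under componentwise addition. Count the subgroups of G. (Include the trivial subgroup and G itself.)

|G| = 55, so by Lagrange every subgroup order divides 55. Divisors: 1, 5, 11, 55.
Subgroups by order — order 1: 1; order 5: 1; order 11: 1; order 55: 1.
Total: 1 + 1 + 1 + 1 = 4.

4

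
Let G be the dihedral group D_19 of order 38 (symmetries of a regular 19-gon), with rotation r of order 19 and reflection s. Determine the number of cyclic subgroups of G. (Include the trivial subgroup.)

Each element a generates a cyclic subgroup ⟨a⟩; distinct elements may generate the same one (a cyclic group of order d has φ(d) generators).
Cyclic subgroups by order — order 1: 1; order 2: 19; order 19: 1.
Total: 21.

21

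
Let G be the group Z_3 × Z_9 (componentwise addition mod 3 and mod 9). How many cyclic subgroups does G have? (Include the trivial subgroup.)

Group the elements of G by the cyclic subgroup they generate; each cyclic subgroup of order d accounts for φ(d) elements.
Cyclic subgroups by order — order 1: 1; order 3: 4; order 9: 3.
Total: 8.

8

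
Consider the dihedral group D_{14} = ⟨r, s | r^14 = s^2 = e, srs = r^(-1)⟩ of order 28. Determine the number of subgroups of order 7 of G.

1

|G| = 28 and 7 | 28, so subgroups of order 7 are possible by Lagrange.
The subgroups of order 7 are: {e, r^2, r^4, r^6, r^8, r^10, r^12}.
So G has 1 subgroup of order 7.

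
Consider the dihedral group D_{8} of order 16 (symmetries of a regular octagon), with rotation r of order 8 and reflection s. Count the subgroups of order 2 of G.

9

|G| = 16 and 2 | 16, so subgroups of order 2 are possible by Lagrange.
The subgroups of order 2 are: {e, r^2s}; {e, r^3s}; {e, r^4}; {e, r^4s}; … (9 in all).
So G has 9 subgroups of order 2.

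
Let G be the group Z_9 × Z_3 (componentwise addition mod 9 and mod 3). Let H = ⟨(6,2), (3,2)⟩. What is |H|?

9

|⟨(6,2)⟩| = 3 and |⟨(3,2)⟩| = 3, so |H| is a multiple of lcm(3, 3) = 3 and divides |G| = 27.
Closing under the operation: H = {(0,0), (0,1), (0,2), (3,0), (3,1), (3,2), (6,0), (6,1), (6,2)}, so |H| = 9.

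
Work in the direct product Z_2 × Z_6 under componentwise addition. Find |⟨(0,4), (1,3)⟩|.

6

|⟨(0,4)⟩| = 3 and |⟨(1,3)⟩| = 2, so |H| is a multiple of lcm(3, 2) = 6 and divides |G| = 12.
Closing under the operation: H = {(0,0), (0,2), (0,4), (1,1), (1,3), (1,5)}, so |H| = 6.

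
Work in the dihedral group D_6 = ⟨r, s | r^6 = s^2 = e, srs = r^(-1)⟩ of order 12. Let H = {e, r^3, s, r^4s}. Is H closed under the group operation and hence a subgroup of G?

No

Closure fails: s · r^3 = r^3s ∉ H. So H is not a subgroup.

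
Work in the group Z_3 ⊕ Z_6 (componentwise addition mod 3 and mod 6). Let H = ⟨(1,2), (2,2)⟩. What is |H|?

|⟨(1,2)⟩| = 3 and |⟨(2,2)⟩| = 3, so |H| is a multiple of lcm(3, 3) = 3 and divides |G| = 18.
Closing under the operation: H = {(0,0), (0,2), (0,4), (1,0), (1,2), (1,4), (2,0), (2,2), (2,4)}, so |H| = 9.

9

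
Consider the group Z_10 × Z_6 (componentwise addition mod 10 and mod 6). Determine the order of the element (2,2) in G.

15

The order of (2,2) in Z_10 × Z_6 is lcm(ord(2) in Z_10, ord(2) in Z_6).
ord(2) = 5 and ord(2) = 3, so |⟨(2,2)⟩| = lcm(5, 3) = 15.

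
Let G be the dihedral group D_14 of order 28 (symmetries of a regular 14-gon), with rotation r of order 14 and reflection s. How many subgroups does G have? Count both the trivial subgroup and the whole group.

28

|G| = 28, so by Lagrange every subgroup order divides 28. Divisors: 1, 2, 4, 7, 14, 28.
Subgroups by order — order 1: 1; order 2: 15; order 4: 7; order 7: 1; order 14: 3; order 28: 1.
Total: 1 + 15 + 7 + 1 + 3 + 1 = 28.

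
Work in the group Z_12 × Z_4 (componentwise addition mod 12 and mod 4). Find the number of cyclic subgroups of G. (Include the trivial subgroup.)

20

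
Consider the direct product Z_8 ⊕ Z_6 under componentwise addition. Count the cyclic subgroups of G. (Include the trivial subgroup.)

16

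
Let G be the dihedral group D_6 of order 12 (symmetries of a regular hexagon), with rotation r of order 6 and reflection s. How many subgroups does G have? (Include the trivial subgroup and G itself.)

|G| = 12, so by Lagrange every subgroup order divides 12. Divisors: 1, 2, 3, 4, 6, 12.
Subgroups by order — order 1: 1; order 2: 7; order 3: 1; order 4: 3; order 6: 3; order 12: 1.
Total: 1 + 7 + 1 + 3 + 3 + 1 = 16.

16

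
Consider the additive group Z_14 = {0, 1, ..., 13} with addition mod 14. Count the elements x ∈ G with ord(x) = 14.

In a cyclic group of order 14, the number of elements of order d (for d | 14) is φ(d).
φ(14) = 6.

6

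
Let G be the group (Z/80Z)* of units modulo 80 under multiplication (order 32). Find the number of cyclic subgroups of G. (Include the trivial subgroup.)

20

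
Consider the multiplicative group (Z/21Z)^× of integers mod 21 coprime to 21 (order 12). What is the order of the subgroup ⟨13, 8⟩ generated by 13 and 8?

4

|⟨13⟩| = 2 and |⟨8⟩| = 2, so |H| is a multiple of lcm(2, 2) = 2 and divides |G| = 12.
Closing under the operation: H = {1, 8, 13, 20}, so |H| = 4.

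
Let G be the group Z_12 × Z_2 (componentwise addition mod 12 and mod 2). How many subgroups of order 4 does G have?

|G| = 24 and 4 | 24, so subgroups of order 4 are possible by Lagrange.
The subgroups of order 4 are: {(0,0), (0,1), (6,0), (6,1)}; {(0,0), (3,0), (6,0), (9,0)}; {(0,0), (3,1), (6,0), (9,1)}.
So G has 3 subgroups of order 4.

3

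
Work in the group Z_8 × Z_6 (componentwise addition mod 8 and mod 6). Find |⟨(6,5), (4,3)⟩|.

24

|⟨(6,5)⟩| = 12 and |⟨(4,3)⟩| = 2, so |H| is a multiple of lcm(12, 2) = 12 and divides |G| = 48.
Closing under the operation: H = {(0,0), (0,1), (0,2), (0,3), (0,4), (0,5), (2,0), (2,1), (2,2), (2,3), (2,4), (2,5), (4,0), (4,1), (4,2), (4,3), (4,4), (4,5), (6,0), (6,1), (6,2), (6,3), (6,4), (6,5)}, so |H| = 24.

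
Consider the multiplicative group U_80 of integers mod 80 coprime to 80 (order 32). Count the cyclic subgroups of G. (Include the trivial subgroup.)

20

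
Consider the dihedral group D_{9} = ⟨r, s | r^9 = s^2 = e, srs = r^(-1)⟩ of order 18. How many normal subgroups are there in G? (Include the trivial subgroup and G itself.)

G has 16 subgroups. Checking conjugation-invariance by order — order 1: 1/1 normal; order 2: 0/9 normal; order 3: 1/1 normal; order 6: 0/3 normal; order 9: 1/1 normal; order 18: 1/1 normal.
Total normal subgroups: 4.

4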